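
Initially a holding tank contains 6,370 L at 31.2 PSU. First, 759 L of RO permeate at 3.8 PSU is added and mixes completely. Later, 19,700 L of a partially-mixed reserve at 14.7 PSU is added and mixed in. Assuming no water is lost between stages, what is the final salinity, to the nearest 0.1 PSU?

Total salt / total volume:
Initial salt = 6,370×31.2 = 198,744
After stage 1: salt = 198,744 + 759×3.8 = 201,628.2; volume = 7,129 L; S = 28.283 PSU
After stage 2: salt = 201,628.2 + 19,700×14.7 = 491,218.2; volume = 26,829 L
S = 491,218.2 / 26,829 = 18.3092 PSU

18.3 PSU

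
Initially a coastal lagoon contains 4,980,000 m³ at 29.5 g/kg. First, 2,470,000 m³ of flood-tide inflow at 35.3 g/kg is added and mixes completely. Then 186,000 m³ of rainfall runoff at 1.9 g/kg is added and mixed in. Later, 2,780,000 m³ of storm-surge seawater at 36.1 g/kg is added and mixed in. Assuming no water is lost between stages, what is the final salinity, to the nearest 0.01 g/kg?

32.14 g/kg

Weighted by volume,
Initial salt = 4,980,000×29.5 = 146,910,000
After stage 1: salt = 146,910,000 + 2,470,000×35.3 = 234,101,000; volume = 7,450,000 m³; S = 31.423 g/kg
After stage 2: salt = 234,101,000 + 186,000×1.9 = 234,454,400; volume = 7,636,000 m³; S = 30.704 g/kg
After stage 3: salt = 234,454,400 + 2,780,000×36.1 = 334,812,400; volume = 10,416,000 m³
S = 334,812,400 / 10,416,000 = 32.144 g/kg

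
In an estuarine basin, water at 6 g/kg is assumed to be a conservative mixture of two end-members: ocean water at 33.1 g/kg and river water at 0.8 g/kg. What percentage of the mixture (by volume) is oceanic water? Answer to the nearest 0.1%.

16.1%

Let g be the oceanic fraction. Salt balance per unit volume:
g×33.1 + (1−g)×0.8 = 6
g = (6 − 0.8) / (33.1 − 0.8) = 5.2/32.3 = 0.161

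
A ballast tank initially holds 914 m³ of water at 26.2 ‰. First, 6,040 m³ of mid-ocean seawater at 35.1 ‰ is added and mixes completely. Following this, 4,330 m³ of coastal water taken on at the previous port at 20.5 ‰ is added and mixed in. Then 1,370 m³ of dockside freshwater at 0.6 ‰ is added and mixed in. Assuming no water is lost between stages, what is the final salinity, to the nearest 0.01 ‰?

Mass of salt is conserved:
Initial salt = 914×26.2 = 23,946.8
After stage 1: salt = 23,946.8 + 6,040×35.1 = 235,950.8; volume = 6,954 m³; S = 33.93 ‰
After stage 2: salt = 235,950.8 + 4,330×20.5 = 324,715.8; volume = 11,284 m³; S = 28.777 ‰
After stage 3: salt = 324,715.8 + 1,370×0.6 = 325,537.8; volume = 12,654 m³
S = 325,537.8 / 12,654 = 25.7261 ‰

25.73 ‰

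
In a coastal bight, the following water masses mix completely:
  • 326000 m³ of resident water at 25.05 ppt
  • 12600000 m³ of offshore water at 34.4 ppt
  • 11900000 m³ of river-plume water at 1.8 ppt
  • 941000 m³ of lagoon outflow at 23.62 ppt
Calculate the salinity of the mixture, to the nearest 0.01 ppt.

18.83 ppt

Conserving salt mass:
salt = 326,000×25.05 + 12,600,000×34.4 + 11,900,000×1.8 + 941,000×23.62 = 8,166,300 + 433,440,000 + 21,420,000 + 22,226,420 = 485,252,720
volume = 326,000 + 12,600,000 + 11,900,000 + 941,000 = 25,767,000 m³
S = 485,252,720 / 25,767,000 = 18.8323 ppt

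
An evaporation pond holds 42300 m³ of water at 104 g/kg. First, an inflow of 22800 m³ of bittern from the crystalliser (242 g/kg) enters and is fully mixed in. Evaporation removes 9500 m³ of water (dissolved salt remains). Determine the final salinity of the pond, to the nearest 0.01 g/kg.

178.36 g/kg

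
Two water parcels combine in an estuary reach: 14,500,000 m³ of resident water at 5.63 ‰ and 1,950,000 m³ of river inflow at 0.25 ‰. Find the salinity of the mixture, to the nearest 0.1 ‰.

5.0 ‰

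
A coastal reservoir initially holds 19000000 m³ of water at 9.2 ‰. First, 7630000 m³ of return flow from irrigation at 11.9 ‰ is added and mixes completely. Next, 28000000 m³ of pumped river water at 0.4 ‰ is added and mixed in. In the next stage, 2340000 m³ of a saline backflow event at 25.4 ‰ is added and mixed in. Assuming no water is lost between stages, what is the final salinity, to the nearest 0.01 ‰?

Mass of salt is conserved:
Initial salt = 19,000,000×9.2 = 174,800,000
After stage 1: salt = 174,800,000 + 7,630,000×11.9 = 265,597,000; volume = 26,630,000 m³; S = 9.974 ‰
After stage 2: salt = 265,597,000 + 28,000,000×0.4 = 276,797,000; volume = 54,630,000 m³; S = 5.067 ‰
After stage 3: salt = 276,797,000 + 2,340,000×25.4 = 336,233,000; volume = 56,970,000 m³
S = 336,233,000 / 56,970,000 = 5.9019 ‰

5.90 ‰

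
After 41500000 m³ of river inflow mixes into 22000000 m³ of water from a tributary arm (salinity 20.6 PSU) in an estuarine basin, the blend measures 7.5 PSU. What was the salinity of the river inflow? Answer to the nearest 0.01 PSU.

0.56 PSU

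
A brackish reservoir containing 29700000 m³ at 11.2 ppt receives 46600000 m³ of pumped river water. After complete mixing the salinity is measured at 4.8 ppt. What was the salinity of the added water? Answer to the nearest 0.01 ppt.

Salt balance: 29,700,000×11.2 + 46,600,000×S = 76,300,000×4.8
332,640,000 + 46,600,000·S = 366,240,000
S = (366,240,000 − 332,640,000) / 46,600,000 = 0.721 ppt

0.72 ppt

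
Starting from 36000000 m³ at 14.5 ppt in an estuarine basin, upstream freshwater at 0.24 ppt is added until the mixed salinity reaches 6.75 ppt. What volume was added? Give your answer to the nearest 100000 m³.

42900000 m³

Salt balance: 36,000,000×14.5 + V×0.24 = (36,000,000+V)×6.75
522,000,000 + 0.24V = 243,000,000 + 6.75V
279,000,000 = 6.51V
V = 42,857,142.86 m³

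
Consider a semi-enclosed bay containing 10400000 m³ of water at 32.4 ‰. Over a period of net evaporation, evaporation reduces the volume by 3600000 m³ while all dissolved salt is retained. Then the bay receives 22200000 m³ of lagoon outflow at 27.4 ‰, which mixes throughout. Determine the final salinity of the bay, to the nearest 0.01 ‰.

32.59 ‰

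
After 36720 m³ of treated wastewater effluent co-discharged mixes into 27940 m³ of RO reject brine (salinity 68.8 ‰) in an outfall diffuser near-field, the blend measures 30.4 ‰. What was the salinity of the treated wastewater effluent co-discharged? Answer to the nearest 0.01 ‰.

Salt balance: 27,940×68.8 + 36,720×S = 64,660×30.4
1,922,272 + 36,720·S = 1,965,664
S = (1,965,664 − 1,922,272) / 36,720 = 1.1817 ‰

1.18 ‰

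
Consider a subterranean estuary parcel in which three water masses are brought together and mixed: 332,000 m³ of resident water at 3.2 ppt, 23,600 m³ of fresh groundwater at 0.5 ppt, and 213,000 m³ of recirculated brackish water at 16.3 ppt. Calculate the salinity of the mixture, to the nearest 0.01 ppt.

Mass of salt is conserved:
salt = 332,000×3.2 + 23,600×0.5 + 213,000×16.3 = 1,062,400 + 11,800 + 3,471,900 = 4,546,100
volume = 332,000 + 23,600 + 213,000 = 568,600 m³
S = 4,546,100 / 568,600 = 7.9953 ppt

8.00 ppt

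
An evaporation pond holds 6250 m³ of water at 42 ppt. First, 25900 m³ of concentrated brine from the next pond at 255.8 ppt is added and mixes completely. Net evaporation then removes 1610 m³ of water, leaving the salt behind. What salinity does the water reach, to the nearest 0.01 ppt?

After mixing: salt = 6,250×42 + 25,900×255.8 = 6,887,720; volume = 32,150 m³
After evaporation: salt unchanged = 6,887,720; volume = 32,150 − 1,610 = 30,540 m³
S = 6,887,720 / 30,540 = 225.5311 ppt

225.53 ppt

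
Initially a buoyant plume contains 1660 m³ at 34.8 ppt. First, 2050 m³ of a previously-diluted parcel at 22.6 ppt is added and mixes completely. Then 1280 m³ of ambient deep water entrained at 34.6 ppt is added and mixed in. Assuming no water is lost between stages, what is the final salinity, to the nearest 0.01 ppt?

Total salt / total volume:
Initial salt = 1,660×34.8 = 57,768
After stage 1: salt = 57,768 + 2,050×22.6 = 104,098; volume = 3,710 m³; S = 28.059 ppt
After stage 2: salt = 104,098 + 1,280×34.6 = 148,386; volume = 4,990 m³
S = 148,386 / 4,990 = 29.7367 ppt

29.74 ppt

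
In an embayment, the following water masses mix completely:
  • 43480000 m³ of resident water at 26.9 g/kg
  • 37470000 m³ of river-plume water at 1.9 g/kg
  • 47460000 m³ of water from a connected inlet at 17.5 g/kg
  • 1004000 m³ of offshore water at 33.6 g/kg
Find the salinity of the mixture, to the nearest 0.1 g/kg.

16.3 g/kg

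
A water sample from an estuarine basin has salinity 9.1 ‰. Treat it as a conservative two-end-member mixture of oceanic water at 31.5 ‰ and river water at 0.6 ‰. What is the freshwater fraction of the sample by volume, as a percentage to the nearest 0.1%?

Let f be the freshwater fraction. Salt balance per unit volume:
f×0.6 + (1−f)×31.5 = 9.1
f = (31.5 − 9.1) / (31.5 − 0.6) = 22.4/30.9 = 0.7249

72.5%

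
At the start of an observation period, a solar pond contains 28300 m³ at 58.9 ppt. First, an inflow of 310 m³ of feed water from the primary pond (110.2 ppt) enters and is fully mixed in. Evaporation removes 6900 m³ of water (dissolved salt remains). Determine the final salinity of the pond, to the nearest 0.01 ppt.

78.35 ppt

After mixing: salt = 28,300×58.9 + 310×110.2 = 1,701,032; volume = 28,610 m³
After evaporation: salt unchanged = 1,701,032; volume = 28,610 − 6,900 = 21,710 m³
S = 1,701,032 / 21,710 = 78.3525 ppt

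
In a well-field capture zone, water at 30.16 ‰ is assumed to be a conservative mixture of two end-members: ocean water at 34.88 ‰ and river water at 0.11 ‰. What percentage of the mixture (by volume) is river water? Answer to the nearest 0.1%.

Let f be the freshwater fraction. Salt balance per unit volume:
f×0.11 + (1−f)×34.88 = 30.16
f = (34.88 − 30.16) / (34.88 − 0.11) = 4.72/34.77 = 0.1357

13.6%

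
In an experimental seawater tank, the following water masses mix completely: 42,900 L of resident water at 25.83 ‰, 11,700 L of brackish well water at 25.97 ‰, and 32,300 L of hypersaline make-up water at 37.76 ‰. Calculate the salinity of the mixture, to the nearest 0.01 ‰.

30.28 ‰

Mass of salt is conserved:
salt = 42,900×25.83 + 11,700×25.97 + 32,300×37.76 = 1,108,107 + 303,849 + 1,219,648 = 2,631,604
volume = 42,900 + 11,700 + 32,300 = 86,900 L
S = 2,631,604 / 86,900 = 30.2831 ‰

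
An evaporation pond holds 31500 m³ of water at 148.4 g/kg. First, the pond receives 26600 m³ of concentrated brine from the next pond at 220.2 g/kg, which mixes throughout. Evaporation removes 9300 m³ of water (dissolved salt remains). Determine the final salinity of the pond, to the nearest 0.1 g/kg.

After mixing: salt = 31,500×148.4 + 26,600×220.2 = 10,531,920; volume = 58,100 m³
After evaporation: salt unchanged = 10,531,920; volume = 58,100 − 9,300 = 48,800 m³
S = 10,531,920 / 48,800 = 215.818 g/kg

215.8 g/kg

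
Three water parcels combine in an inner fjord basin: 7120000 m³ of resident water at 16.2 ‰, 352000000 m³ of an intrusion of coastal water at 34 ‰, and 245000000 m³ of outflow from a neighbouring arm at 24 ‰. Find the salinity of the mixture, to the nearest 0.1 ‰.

29.7 ‰

Conserving salt mass:
salt = 7,120,000×16.2 + 352,000,000×34 + 245,000,000×24 = 115,344,000 + 11,968,000,000 + 5,880,000,000 = 17,963,344,000
volume = 7,120,000 + 352,000,000 + 245,000,000 = 604,120,000 m³
S = 17,963,344,000 / 604,120,000 = 29.735 ‰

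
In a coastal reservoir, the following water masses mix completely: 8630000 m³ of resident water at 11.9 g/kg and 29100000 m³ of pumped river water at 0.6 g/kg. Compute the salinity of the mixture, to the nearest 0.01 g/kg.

3.18 g/kg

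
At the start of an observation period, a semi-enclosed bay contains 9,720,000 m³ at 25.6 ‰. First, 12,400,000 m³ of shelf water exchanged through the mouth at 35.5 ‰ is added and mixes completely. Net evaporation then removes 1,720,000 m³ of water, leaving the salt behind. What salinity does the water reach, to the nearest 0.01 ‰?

33.78 ‰

After mixing: salt = 9,720,000×25.6 + 12,400,000×35.5 = 689,032,000; volume = 22,120,000 m³
After evaporation: salt unchanged = 689,032,000; volume = 22,120,000 − 1,720,000 = 20,400,000 m³
S = 689,032,000 / 20,400,000 = 33.7761 ‰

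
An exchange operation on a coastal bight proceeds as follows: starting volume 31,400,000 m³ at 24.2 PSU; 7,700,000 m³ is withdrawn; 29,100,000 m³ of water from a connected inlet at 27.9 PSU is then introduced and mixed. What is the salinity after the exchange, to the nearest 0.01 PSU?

26.24 PSU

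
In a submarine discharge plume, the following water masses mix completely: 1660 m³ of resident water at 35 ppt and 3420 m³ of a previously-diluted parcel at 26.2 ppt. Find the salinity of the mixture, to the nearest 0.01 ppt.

By conservation of dissolved salt,
salt = 1,660×35 + 3,420×26.2 = 58,100 + 89,604 = 147,704
volume = 1,660 + 3,420 = 5,080 m³
S = 147,704 / 5,080 = 29.0756 ppt

29.08 ppt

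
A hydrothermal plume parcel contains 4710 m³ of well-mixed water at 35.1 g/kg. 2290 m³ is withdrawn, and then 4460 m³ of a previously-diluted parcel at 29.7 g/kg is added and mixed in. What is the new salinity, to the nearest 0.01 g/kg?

Remaining after removal: 2,420 m³ at 35.1 g/kg (salt = 84,942)
After addition: salt = 84,942 + 4,460×29.7 = 217,404; volume = 6,880 m³
S = 217,404 / 6,880 = 31.5994 g/kg

31.60 g/kg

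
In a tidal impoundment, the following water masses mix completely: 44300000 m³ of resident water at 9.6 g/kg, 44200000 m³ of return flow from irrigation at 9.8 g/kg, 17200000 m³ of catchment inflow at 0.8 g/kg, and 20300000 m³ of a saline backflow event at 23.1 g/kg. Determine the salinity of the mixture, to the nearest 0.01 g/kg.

10.64 g/kg

Mass of salt is conserved:
salt = 44,300,000×9.6 + 44,200,000×9.8 + 17,200,000×0.8 + 20,300,000×23.1 = 425,280,000 + 433,160,000 + 13,760,000 + 468,930,000 = 1,341,130,000
volume = 44,300,000 + 44,200,000 + 17,200,000 + 20,300,000 = 126,000,000 m³
S = 1,341,130,000 / 126,000,000 = 10.6439 g/kg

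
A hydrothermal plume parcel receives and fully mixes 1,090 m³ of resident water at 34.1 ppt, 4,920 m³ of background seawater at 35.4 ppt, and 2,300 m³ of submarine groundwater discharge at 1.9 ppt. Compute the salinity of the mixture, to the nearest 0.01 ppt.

Conserving salt mass:
salt = 1,090×34.1 + 4,920×35.4 + 2,300×1.9 = 37,169 + 174,168 + 4,370 = 215,707
volume = 1,090 + 4,920 + 2,300 = 8,310 m³
S = 215,707 / 8,310 = 25.9575 ppt

25.96 ppt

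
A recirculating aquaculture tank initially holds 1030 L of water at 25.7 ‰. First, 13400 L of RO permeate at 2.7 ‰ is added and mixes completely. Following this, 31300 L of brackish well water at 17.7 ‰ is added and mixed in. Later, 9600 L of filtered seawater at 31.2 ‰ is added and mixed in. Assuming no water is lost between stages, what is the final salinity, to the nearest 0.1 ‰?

16.6 ‰

Mass of salt is conserved:
Initial salt = 1,030×25.7 = 26,471
After stage 1: salt = 26,471 + 13,400×2.7 = 62,651; volume = 14,430 L; S = 4.342 ‰
After stage 2: salt = 62,651 + 31,300×17.7 = 616,661; volume = 45,730 L; S = 13.485 ‰
After stage 3: salt = 616,661 + 9,600×31.2 = 916,181; volume = 55,330 L
S = 916,181 / 55,330 = 16.5585 ‰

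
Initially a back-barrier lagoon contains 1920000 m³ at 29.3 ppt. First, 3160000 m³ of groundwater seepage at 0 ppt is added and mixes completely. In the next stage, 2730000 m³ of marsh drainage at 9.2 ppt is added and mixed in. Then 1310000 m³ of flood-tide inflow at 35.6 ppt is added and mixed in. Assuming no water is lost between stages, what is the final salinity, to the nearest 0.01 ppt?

By conservation of dissolved salt,
Initial salt = 1,920,000×29.3 = 56,256,000
After stage 1: salt = 56,256,000 + 3,160,000×0 = 56,256,000; volume = 5,080,000 m³; S = 11.074 ppt
After stage 2: salt = 56,256,000 + 2,730,000×9.2 = 81,372,000; volume = 7,810,000 m³; S = 10.419 ppt
After stage 3: salt = 81,372,000 + 1,310,000×35.6 = 128,008,000; volume = 9,120,000 m³
S = 128,008,000 / 9,120,000 = 14.036 ppt

14.04 ppt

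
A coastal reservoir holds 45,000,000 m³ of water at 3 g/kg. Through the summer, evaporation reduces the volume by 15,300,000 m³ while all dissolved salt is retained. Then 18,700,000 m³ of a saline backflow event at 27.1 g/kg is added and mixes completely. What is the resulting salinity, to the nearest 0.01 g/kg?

13.26 g/kg

After evaporation: salt = 45,000,000×3 = 135,000,000; volume = 45,000,000 − 15,300,000 = 29,700,000 m³
After mixing: salt = 135,000,000 + 18,700,000×27.1 = 641,770,000; volume = 29,700,000 + 18,700,000 = 48,400,000 m³
S = 641,770,000 / 48,400,000 = 13.2597 g/kg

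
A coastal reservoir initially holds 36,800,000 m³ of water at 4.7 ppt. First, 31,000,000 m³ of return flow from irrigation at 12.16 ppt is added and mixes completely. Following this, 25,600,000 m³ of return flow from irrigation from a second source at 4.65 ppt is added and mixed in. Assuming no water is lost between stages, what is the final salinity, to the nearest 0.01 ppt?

Salt balance:
Initial salt = 36,800,000×4.7 = 172,960,000
After stage 1: salt = 172,960,000 + 31,000,000×12.16 = 549,920,000; volume = 67,800,000 m³; S = 8.111 ppt
After stage 2: salt = 549,920,000 + 25,600,000×4.65 = 668,960,000; volume = 93,400,000 m³
S = 668,960,000 / 93,400,000 = 7.1623 ppt

7.16 ppt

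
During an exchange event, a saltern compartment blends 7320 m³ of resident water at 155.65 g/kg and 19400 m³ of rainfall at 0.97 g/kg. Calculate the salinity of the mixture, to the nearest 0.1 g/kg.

43.3 g/kg

Total salt / total volume:
salt = 7,320×155.65 + 19,400×0.97 = 1,139,358 + 18,818 = 1,158,176
volume = 7,320 + 19,400 = 26,720 m³
S = 1,158,176 / 26,720 = 43.345 g/kg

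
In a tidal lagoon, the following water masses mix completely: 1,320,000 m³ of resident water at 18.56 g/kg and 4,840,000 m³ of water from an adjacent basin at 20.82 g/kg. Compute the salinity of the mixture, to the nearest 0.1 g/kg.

Conserving salt mass:
salt = 1,320,000×18.56 + 4,840,000×20.82 = 24,499,200 + 100,768,800 = 125,268,000
volume = 1,320,000 + 4,840,000 = 6,160,000 m³
S = 125,268,000 / 6,160,000 = 20.336 g/kg

20.3 g/kg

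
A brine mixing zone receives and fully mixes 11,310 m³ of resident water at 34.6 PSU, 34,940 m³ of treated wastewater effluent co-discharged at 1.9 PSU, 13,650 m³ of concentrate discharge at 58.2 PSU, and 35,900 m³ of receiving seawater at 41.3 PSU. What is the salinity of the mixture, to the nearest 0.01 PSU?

28.55 PSU

Salt balance:
salt = 11,310×34.6 + 34,940×1.9 + 13,650×58.2 + 35,900×41.3 = 391,326 + 66,386 + 794,430 + 1,482,670 = 2,734,812
volume = 11,310 + 34,940 + 13,650 + 35,900 = 95,800 m³
S = 2,734,812 / 95,800 = 28.5471 PSU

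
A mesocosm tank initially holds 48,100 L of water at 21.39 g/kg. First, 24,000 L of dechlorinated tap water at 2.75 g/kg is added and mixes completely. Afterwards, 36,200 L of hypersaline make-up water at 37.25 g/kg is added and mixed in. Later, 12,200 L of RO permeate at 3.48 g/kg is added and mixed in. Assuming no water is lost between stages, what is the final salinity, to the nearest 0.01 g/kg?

By conservation of dissolved salt,
Initial salt = 48,100×21.39 = 1,028,859
After stage 1: salt = 1,028,859 + 24,000×2.75 = 1,094,859; volume = 72,100 L; S = 15.185 g/kg
After stage 2: salt = 1,094,859 + 36,200×37.25 = 2,443,309; volume = 108,300 L; S = 22.561 g/kg
After stage 3: salt = 2,443,309 + 12,200×3.48 = 2,485,765; volume = 120,500 L
S = 2,485,765 / 120,500 = 20.6288 g/kg

20.63 g/kg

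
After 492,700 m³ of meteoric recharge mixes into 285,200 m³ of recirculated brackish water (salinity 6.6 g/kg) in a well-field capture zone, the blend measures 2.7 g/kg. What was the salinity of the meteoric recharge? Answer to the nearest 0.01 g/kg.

0.44 g/kg

Salt balance: 285,200×6.6 + 492,700×S = 777,900×2.7
1,882,320 + 492,700·S = 2,100,330
S = (2,100,330 − 1,882,320) / 492,700 = 0.4425 g/kg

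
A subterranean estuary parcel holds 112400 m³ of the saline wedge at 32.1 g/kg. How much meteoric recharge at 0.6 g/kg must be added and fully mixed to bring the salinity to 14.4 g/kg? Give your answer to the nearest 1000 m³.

144000 m³

Salt balance: 112,400×32.1 + V×0.6 = (112,400+V)×14.4
3,608,040 + 0.6V = 1,618,560 + 14.4V
1,989,480 = 13.8V
V = 144,165.22 m³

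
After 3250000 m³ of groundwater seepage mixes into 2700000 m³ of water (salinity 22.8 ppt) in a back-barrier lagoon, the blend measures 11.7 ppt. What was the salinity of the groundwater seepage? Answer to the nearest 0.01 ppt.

2.48 ppt

Salt balance: 2,700,000×22.8 + 3,250,000×S = 5,950,000×11.7
61,560,000 + 3,250,000·S = 69,615,000
S = (69,615,000 − 61,560,000) / 3,250,000 = 2.4785 ppt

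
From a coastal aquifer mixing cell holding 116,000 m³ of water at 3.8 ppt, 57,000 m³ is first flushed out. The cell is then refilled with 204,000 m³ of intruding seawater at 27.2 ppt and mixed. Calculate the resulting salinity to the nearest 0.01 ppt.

Remaining after removal: 59,000 m³ at 3.8 ppt (salt = 224,200)
After addition: salt = 224,200 + 204,000×27.2 = 5,773,000; volume = 263,000 m³
S = 5,773,000 / 263,000 = 21.9506 ppt

21.95 ppt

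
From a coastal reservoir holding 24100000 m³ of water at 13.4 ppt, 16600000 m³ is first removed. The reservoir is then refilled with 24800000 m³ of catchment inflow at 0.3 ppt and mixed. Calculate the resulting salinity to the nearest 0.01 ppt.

3.34 ppt

Remaining after removal: 7,500,000 m³ at 13.4 ppt (salt = 100,500,000)
After addition: salt = 100,500,000 + 24,800,000×0.3 = 107,940,000; volume = 32,300,000 m³
S = 107,940,000 / 32,300,000 = 3.3418 ppt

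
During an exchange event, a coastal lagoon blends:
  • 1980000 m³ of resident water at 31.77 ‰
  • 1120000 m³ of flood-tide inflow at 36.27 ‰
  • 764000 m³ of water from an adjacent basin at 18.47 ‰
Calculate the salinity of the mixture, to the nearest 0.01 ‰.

30.44 ‰

Weighted by volume,
salt = 1,980,000×31.77 + 1,120,000×36.27 + 764,000×18.47 = 62,904,600 + 40,622,400 + 14,111,080 = 117,638,080
volume = 1,980,000 + 1,120,000 + 764,000 = 3,864,000 m³
S = 117,638,080 / 3,864,000 = 30.4446 ‰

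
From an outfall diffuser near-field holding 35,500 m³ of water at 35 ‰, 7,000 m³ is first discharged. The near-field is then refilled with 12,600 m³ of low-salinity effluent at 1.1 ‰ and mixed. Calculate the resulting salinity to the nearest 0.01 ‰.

Remaining after removal: 28,500 m³ at 35 ‰ (salt = 997,500)
After addition: salt = 997,500 + 12,600×1.1 = 1,011,360; volume = 41,100 m³
S = 1,011,360 / 41,100 = 24.6073 ‰

24.61 ‰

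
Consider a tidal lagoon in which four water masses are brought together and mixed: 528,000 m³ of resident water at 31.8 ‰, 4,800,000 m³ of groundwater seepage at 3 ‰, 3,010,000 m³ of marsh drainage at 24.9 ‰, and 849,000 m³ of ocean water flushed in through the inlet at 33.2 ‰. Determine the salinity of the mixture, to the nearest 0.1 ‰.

By conservation of dissolved salt,
salt = 528,000×31.8 + 4,800,000×3 + 3,010,000×24.9 + 849,000×33.2 = 16,790,400 + 14,400,000 + 74,949,000 + 28,186,800 = 134,326,200
volume = 528,000 + 4,800,000 + 3,010,000 + 849,000 = 9,187,000 m³
S = 134,326,200 / 9,187,000 = 14.621 ‰

14.6 ‰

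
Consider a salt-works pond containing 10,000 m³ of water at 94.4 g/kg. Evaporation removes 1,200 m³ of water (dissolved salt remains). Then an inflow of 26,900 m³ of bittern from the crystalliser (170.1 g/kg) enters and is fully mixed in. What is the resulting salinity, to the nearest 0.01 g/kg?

After evaporation: salt = 10,000×94.4 = 944,000; volume = 10,000 − 1,200 = 8,800 m³
After mixing: salt = 944,000 + 26,900×170.1 = 5,519,690; volume = 8,800 + 26,900 = 35,700 m³
S = 5,519,690 / 35,700 = 154.6132 g/kg

154.61 g/kg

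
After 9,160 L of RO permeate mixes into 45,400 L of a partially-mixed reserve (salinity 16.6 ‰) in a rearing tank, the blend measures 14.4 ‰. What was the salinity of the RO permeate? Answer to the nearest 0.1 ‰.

Salt balance: 45,400×16.6 + 9,160×S = 54,560×14.4
753,640 + 9,160·S = 785,664
S = (785,664 − 753,640) / 9,160 = 3.4961 ‰

3.5 ‰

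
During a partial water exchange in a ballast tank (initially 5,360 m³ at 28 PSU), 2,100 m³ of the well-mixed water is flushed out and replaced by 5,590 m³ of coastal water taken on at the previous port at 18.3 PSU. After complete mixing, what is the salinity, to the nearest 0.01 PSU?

21.87 PSU

Remaining after removal: 3,260 m³ at 28 PSU (salt = 91,280)
After addition: salt = 91,280 + 5,590×18.3 = 193,577; volume = 8,850 m³
S = 193,577 / 8,850 = 21.8731 PSU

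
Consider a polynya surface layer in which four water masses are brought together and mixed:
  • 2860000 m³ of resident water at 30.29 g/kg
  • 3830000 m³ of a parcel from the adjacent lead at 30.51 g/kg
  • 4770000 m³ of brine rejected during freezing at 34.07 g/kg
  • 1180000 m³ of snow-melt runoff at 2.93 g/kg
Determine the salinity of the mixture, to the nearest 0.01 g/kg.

29.23 g/kg

Mass of salt is conserved:
salt = 2,860,000×30.29 + 3,830,000×30.51 + 4,770,000×34.07 + 1,180,000×2.93 = 86,629,400 + 116,853,300 + 162,513,900 + 3,457,400 = 369,454,000
volume = 2,860,000 + 3,830,000 + 4,770,000 + 1,180,000 = 12,640,000 m³
S = 369,454,000 / 12,640,000 = 29.229 g/kg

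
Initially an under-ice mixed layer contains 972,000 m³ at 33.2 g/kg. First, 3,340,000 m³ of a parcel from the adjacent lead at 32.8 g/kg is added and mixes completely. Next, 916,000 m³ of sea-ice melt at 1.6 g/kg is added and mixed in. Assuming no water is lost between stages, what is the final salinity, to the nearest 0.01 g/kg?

By conservation of dissolved salt,
Initial salt = 972,000×33.2 = 32,270,400
After stage 1: salt = 32,270,400 + 3,340,000×32.8 = 141,822,400; volume = 4,312,000 m³; S = 32.89 g/kg
After stage 2: salt = 141,822,400 + 916,000×1.6 = 143,288,000; volume = 5,228,000 m³
S = 143,288,000 / 5,228,000 = 27.4078 g/kg

27.41 g/kg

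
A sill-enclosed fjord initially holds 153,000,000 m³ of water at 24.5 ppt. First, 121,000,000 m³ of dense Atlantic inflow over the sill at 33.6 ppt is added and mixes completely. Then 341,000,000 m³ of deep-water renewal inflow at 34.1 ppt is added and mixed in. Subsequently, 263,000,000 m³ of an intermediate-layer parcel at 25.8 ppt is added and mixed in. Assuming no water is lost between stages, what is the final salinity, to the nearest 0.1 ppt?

By conservation of dissolved salt,
Initial salt = 153,000,000×24.5 = 3,748,500,000
After stage 1: salt = 3,748,500,000 + 121,000,000×33.6 = 7,814,100,000; volume = 274,000,000 m³; S = 28.519 ppt
After stage 2: salt = 7,814,100,000 + 341,000,000×34.1 = 19,442,200,000; volume = 615,000,000 m³; S = 31.613 ppt
After stage 3: salt = 19,442,200,000 + 263,000,000×25.8 = 26,227,600,000; volume = 878,000,000 m³
S = 26,227,600,000 / 878,000,000 = 29.872 ppt

29.9 ppt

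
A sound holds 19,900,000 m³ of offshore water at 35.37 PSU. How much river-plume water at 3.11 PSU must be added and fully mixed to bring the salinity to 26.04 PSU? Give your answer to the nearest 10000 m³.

Salt balance: 19,900,000×35.37 + V×3.11 = (19,900,000+V)×26.04
703,863,000 + 3.11V = 518,196,000 + 26.04V
185,667,000 = 22.93V
V = 8,097,121.67 m³

8100000 m³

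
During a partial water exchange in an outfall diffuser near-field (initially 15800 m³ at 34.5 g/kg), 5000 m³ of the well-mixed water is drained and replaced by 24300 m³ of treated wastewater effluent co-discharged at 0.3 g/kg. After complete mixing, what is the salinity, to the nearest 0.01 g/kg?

10.82 g/kg

Remaining after removal: 10,800 m³ at 34.5 g/kg (salt = 372,600)
After addition: salt = 372,600 + 24,300×0.3 = 379,890; volume = 35,100 m³
S = 379,890 / 35,100 = 10.8231 g/kg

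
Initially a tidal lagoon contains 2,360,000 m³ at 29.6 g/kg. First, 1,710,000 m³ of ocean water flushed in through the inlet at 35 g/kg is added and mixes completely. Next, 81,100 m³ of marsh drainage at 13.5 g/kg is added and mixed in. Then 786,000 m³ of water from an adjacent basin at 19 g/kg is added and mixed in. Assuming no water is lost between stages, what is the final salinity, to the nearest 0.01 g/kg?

29.52 g/kg

By conservation of dissolved salt,
Initial salt = 2,360,000×29.6 = 69,856,000
After stage 1: salt = 69,856,000 + 1,710,000×35 = 129,706,000; volume = 4,070,000 m³; S = 31.869 g/kg
After stage 2: salt = 129,706,000 + 81,100×13.5 = 130,800,850; volume = 4,151,100 m³; S = 31.51 g/kg
After stage 3: salt = 130,800,850 + 786,000×19 = 145,734,850; volume = 4,937,100 m³
S = 145,734,850 / 4,937,100 = 29.5183 g/kg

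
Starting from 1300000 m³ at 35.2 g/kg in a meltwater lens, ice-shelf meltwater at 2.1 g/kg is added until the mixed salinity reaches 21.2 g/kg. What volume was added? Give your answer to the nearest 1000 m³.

Salt balance: 1,300,000×35.2 + V×2.1 = (1,300,000+V)×21.2
45,760,000 + 2.1V = 27,560,000 + 21.2V
18,200,000 = 19.1V
V = 952,879.58 m³

953000 m³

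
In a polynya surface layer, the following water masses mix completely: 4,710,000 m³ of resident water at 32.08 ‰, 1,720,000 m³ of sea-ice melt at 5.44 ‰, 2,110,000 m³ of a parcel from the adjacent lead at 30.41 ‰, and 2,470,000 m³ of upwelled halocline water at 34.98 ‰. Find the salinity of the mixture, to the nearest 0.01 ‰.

Total salt / total volume:
salt = 4,710,000×32.08 + 1,720,000×5.44 + 2,110,000×30.41 + 2,470,000×34.98 = 151,096,800 + 9,356,800 + 64,165,100 + 86,400,600 = 311,019,300
volume = 4,710,000 + 1,720,000 + 2,110,000 + 2,470,000 = 11,010,000 m³
S = 311,019,300 / 11,010,000 = 28.2488 ‰

28.25 ‰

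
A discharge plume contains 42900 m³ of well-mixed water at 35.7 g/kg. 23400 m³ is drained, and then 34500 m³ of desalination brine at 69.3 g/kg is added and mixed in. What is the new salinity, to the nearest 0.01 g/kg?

57.17 g/kg

Remaining after removal: 19,500 m³ at 35.7 g/kg (salt = 696,150)
After addition: salt = 696,150 + 34,500×69.3 = 3,087,000; volume = 54,000 m³
S = 3,087,000 / 54,000 = 57.1667 g/kg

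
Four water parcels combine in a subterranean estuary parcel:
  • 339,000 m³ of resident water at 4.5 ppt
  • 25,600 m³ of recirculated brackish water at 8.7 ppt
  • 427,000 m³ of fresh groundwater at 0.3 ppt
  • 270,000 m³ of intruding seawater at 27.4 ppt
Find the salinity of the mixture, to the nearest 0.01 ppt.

8.74 ppt

By conservation of dissolved salt,
salt = 339,000×4.5 + 25,600×8.7 + 427,000×0.3 + 270,000×27.4 = 1,525,500 + 222,720 + 128,100 + 7,398,000 = 9,274,320
volume = 339,000 + 25,600 + 427,000 + 270,000 = 1,061,600 m³
S = 9,274,320 / 1,061,600 = 8.7362 ppt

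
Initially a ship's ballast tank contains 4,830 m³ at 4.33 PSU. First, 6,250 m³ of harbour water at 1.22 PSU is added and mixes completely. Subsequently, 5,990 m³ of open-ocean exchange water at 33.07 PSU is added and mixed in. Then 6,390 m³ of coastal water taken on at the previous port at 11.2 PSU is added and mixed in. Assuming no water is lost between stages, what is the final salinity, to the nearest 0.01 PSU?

12.71 PSU

Total salt / total volume:
Initial salt = 4,830×4.33 = 20,913.9
After stage 1: salt = 20,913.9 + 6,250×1.22 = 28,538.9; volume = 11,080 m³; S = 2.576 PSU
After stage 2: salt = 28,538.9 + 5,990×33.07 = 226,628.2; volume = 17,070 m³; S = 13.276 PSU
After stage 3: salt = 226,628.2 + 6,390×11.2 = 298,196.2; volume = 23,460 m³
S = 298,196.2 / 23,460 = 12.7108 PSU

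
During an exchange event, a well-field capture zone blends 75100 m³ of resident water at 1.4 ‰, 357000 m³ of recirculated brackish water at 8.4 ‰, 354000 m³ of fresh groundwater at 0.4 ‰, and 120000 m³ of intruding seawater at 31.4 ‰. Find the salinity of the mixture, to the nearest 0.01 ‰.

Total salt / total volume:
salt = 75,100×1.4 + 357,000×8.4 + 354,000×0.4 + 120,000×31.4 = 105,140 + 2,998,800 + 141,600 + 3,768,000 = 7,013,540
volume = 75,100 + 357,000 + 354,000 + 120,000 = 906,100 m³
S = 7,013,540 / 906,100 = 7.7404 ‰

7.74 ‰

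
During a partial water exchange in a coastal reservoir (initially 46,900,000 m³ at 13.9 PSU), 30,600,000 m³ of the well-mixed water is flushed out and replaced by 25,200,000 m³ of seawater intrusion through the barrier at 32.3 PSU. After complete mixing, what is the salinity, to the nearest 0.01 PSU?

25.07 PSU

Remaining after removal: 16,300,000 m³ at 13.9 PSU (salt = 226,570,000)
After addition: salt = 226,570,000 + 25,200,000×32.3 = 1,040,530,000; volume = 41,500,000 m³
S = 1,040,530,000 / 41,500,000 = 25.073 PSU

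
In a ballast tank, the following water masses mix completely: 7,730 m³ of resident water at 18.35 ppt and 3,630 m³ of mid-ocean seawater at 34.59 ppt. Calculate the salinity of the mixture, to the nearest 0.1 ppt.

Mass of salt is conserved:
salt = 7,730×18.35 + 3,630×34.59 = 141,845.5 + 125,561.7 = 267,407.2
volume = 7,730 + 3,630 = 11,360 m³
S = 267,407.2 / 11,360 = 23.539 ppt

23.5 ppt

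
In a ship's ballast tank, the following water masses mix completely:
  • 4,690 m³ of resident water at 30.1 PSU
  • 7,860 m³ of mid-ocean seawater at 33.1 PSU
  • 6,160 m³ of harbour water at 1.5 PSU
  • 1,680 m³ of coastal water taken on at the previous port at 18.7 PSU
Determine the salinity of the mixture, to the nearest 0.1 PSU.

Weighted by volume,
salt = 4,690×30.1 + 7,860×33.1 + 6,160×1.5 + 1,680×18.7 = 141,169 + 260,166 + 9,240 + 31,416 = 441,991
volume = 4,690 + 7,860 + 6,160 + 1,680 = 20,390 m³
S = 441,991 / 20,390 = 21.677 PSU

21.7 PSU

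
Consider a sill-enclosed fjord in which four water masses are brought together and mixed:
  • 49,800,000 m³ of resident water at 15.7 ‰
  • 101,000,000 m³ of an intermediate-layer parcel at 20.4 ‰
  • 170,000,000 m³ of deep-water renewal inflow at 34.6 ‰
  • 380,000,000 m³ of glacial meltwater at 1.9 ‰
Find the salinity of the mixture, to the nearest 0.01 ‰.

13.48 ‰

Mass of salt is conserved:
salt = 49,800,000×15.7 + 101,000,000×20.4 + 170,000,000×34.6 + 380,000,000×1.9 = 781,860,000 + 2,060,400,000 + 5,882,000,000 + 722,000,000 = 9,446,260,000
volume = 49,800,000 + 101,000,000 + 170,000,000 + 380,000,000 = 700,800,000 m³
S = 9,446,260,000 / 700,800,000 = 13.4793 ‰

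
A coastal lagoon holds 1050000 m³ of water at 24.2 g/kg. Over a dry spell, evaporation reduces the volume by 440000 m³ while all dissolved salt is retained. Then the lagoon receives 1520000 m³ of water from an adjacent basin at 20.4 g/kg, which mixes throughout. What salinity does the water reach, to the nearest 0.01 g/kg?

26.49 g/kg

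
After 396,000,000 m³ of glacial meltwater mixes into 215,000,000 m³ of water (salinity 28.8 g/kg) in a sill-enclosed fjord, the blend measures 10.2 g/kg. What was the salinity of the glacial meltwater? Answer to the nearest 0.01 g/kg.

Salt balance: 215,000,000×28.8 + 396,000,000×S = 611,000,000×10.2
6,192,000,000 + 396,000,000·S = 6,232,200,000
S = (6,232,200,000 − 6,192,000,000) / 396,000,000 = 0.1015 g/kg

0.10 g/kg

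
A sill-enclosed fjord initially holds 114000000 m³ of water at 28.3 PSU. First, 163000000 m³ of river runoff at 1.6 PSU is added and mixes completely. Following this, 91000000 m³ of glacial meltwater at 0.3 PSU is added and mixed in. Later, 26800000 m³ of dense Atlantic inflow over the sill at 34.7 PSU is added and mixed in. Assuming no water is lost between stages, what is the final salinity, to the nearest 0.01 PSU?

11.26 PSU

Salt balance:
Initial salt = 114,000,000×28.3 = 3,226,200,000
After stage 1: salt = 3,226,200,000 + 163,000,000×1.6 = 3,487,000,000; volume = 277,000,000 m³; S = 12.588 PSU
After stage 2: salt = 3,487,000,000 + 91,000,000×0.3 = 3,514,300,000; volume = 368,000,000 m³; S = 9.55 PSU
After stage 3: salt = 3,514,300,000 + 26,800,000×34.7 = 4,444,260,000; volume = 394,800,000 m³
S = 4,444,260,000 / 394,800,000 = 11.257 PSU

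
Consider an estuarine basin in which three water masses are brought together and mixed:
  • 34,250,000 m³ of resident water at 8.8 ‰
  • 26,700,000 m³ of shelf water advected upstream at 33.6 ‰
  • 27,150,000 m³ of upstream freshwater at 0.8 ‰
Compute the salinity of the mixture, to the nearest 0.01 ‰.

Salt balance:
salt = 34,250,000×8.8 + 26,700,000×33.6 + 27,150,000×0.8 = 301,400,000 + 897,120,000 + 21,720,000 = 1,220,240,000
volume = 34,250,000 + 26,700,000 + 27,150,000 = 88,100,000 m³
S = 1,220,240,000 / 88,100,000 = 13.8506 ‰

13.85 ‰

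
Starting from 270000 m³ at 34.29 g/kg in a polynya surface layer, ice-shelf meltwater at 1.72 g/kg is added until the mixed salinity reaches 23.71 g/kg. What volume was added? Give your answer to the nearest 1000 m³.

Salt balance: 270,000×34.29 + V×1.72 = (270,000+V)×23.71
9,258,300 + 1.72V = 6,401,700 + 23.71V
2,856,600 = 21.99V
V = 129,904.5 m³

130000 m³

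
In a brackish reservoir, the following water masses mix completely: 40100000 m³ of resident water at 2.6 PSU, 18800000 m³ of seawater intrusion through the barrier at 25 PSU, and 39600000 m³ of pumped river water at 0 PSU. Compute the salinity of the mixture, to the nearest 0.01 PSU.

5.83 PSU

Salt balance:
salt = 40,100,000×2.6 + 18,800,000×25 + 39,600,000×0 = 104,260,000 + 470,000,000 + 0 = 574,260,000
volume = 40,100,000 + 18,800,000 + 39,600,000 = 98,500,000 m³
S = 574,260,000 / 98,500,000 = 5.8301 PSU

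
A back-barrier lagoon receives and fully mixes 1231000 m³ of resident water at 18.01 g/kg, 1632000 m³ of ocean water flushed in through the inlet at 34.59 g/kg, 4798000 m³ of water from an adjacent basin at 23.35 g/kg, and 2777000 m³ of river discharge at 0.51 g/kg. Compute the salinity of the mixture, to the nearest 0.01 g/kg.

By conservation of dissolved salt,
salt = 1,231,000×18.01 + 1,632,000×34.59 + 4,798,000×23.35 + 2,777,000×0.51 = 22,170,310 + 56,450,880 + 112,033,300 + 1,416,270 = 192,070,760
volume = 1,231,000 + 1,632,000 + 4,798,000 + 2,777,000 = 10,438,000 m³
S = 192,070,760 / 10,438,000 = 18.4011 g/kg

18.40 g/kg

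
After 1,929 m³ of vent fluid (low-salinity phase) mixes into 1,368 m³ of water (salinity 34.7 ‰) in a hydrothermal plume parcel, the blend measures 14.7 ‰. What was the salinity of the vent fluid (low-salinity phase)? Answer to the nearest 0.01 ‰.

Salt balance: 1,368×34.7 + 1,929×S = 3,297×14.7
47,469.6 + 1,929·S = 48,465.9
S = (48,465.9 − 47,469.6) / 1,929 = 0.5165 ‰

0.52 ‰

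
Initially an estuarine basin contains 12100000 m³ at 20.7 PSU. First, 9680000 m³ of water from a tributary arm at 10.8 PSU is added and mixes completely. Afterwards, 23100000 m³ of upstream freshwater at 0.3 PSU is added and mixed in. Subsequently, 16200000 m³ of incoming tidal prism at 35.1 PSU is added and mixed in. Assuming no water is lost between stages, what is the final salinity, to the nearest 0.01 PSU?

15.24 PSU

Total salt / total volume:
Initial salt = 12,100,000×20.7 = 250,470,000
After stage 1: salt = 250,470,000 + 9,680,000×10.8 = 355,014,000; volume = 21,780,000 m³; S = 16.3 PSU
After stage 2: salt = 355,014,000 + 23,100,000×0.3 = 361,944,000; volume = 44,880,000 m³; S = 8.065 PSU
After stage 3: salt = 361,944,000 + 16,200,000×35.1 = 930,564,000; volume = 61,080,000 m³
S = 930,564,000 / 61,080,000 = 15.2352 PSU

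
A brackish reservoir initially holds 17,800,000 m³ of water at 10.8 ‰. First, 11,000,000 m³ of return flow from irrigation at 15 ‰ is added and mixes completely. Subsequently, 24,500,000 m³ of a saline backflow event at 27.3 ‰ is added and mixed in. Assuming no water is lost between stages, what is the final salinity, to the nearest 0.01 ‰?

By conservation of dissolved salt,
Initial salt = 17,800,000×10.8 = 192,240,000
After stage 1: salt = 192,240,000 + 11,000,000×15 = 357,240,000; volume = 28,800,000 m³; S = 12.404 ‰
After stage 2: salt = 357,240,000 + 24,500,000×27.3 = 1,026,090,000; volume = 53,300,000 m³
S = 1,026,090,000 / 53,300,000 = 19.2512 ‰

19.25 ‰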